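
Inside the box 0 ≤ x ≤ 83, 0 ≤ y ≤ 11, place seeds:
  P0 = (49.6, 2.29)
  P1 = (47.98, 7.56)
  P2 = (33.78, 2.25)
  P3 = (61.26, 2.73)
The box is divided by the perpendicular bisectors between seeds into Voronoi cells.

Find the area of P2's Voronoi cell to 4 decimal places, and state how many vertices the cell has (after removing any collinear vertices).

Area of P2's cell: 445.8362 (5 vertices)

1. box [0,83]×[0,11]: [(0, 0) (83, 0) (83, 11) (0, 11)]
2. ⊥bis P2·P0 via (41.69,2.27): [(0, 0) (41.6957, 0) (41.6679, 11) (0, 11)]  |A|=458.5002
3. ⊥bis P2·P1 via (40.88,4.905): [(0, 0) (41.6957, 0) (41.6888, 2.7421) (38.6008, 11) (0, 11)]  |A|=445.8362
4. ⊥bis P2·P3 via (47.52,2.49): [(0, 0) (41.6957, 0) (41.6888, 2.7421) (38.6008, 11) (0, 11)]  |A|=445.8362
5. canonical 5-gon: [(0, 0) (41.6957, 0) (41.6888, 2.7421) (38.6008, 11) (0, 11)]
6. shoelace: 445.8362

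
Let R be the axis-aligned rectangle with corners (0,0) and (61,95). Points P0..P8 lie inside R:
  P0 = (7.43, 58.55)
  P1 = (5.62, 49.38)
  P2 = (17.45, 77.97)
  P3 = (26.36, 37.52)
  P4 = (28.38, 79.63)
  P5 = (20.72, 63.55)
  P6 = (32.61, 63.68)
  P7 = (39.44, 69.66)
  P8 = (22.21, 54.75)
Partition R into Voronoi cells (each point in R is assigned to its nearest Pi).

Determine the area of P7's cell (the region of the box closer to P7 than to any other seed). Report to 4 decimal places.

1. box [0,61]×[0,95]: [(0, 0) (61, 0) (61, 95) (0, 95)]
2. ⊥bis P7·P0 via (23.435,64.105): [(45.6845, 0) (61, 0) (61, 95) (12.712, 95)]  |A|=3021.1665
3. ⊥bis P7·P1 via (22.53,59.52): [(28.4569, 49.636) (58.2209, 0) (61, 0) (61, 95) (12.712, 95)]  |A|=2710.0385
4. ⊥bis P7·P2 via (28.445,73.815): [(24.0768, 62.2558) (28.4569, 49.636) (58.2209, 0) (61, 0) (61, 95) (36.4508, 95)]  |A|=2321.385
5. ⊥bis P7·P3 via (32.9,53.59): [(24.0768, 62.2558) (26.128, 56.346) (61, 42.1542) (61, 95) (36.4508, 95)]  |A|=1466.0292
6. ⊥bis P7·P4 via (33.91,74.645): [(25.0404, 64.8057) (24.0768, 62.2558) (26.128, 56.346) (61, 42.1542) (61, 95) (52.2589, 95)]  |A|=1227.3711
7. ⊥bis P7·P5 via (30.08,66.605): [(29.1715, 69.3885) (34.5467, 52.9199) (61, 42.1542) (61, 95) (52.2589, 95)]  |A|=1141.8286
8. ⊥bis P7·P6 via (36.025,66.67): [(31.4408, 71.9058) (55.5467, 44.3735) (61, 42.1542) (61, 95) (52.2589, 95)]  |A|=930.2964
9. ⊥bis P7·P8 via (30.825,62.205): [(31.4408, 71.9058) (55.5467, 44.3735) (61, 42.1542) (61, 95) (52.2589, 95)]  |A|=930.2964
10. canonical 5-gon: [(31.4408, 71.9058) (55.5467, 44.3735) (61, 42.1542) (61, 95) (52.2589, 95)]
11. shoelace: 930.2964

Area of P7's cell: 930.2964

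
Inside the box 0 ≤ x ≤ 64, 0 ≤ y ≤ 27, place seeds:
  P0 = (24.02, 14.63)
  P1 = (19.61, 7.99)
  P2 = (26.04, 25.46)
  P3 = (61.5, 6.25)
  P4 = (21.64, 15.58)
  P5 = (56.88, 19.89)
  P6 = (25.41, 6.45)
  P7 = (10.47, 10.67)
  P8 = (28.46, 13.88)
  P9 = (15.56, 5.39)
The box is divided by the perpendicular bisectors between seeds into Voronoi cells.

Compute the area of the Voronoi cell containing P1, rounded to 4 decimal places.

Area of P1's cell: 48.5920

1. box [0,64]×[0,27]: [(0, 0) (64, 0) (64, 27) (0, 27)]
2. ⊥bis P1·P0 via (21.815,11.31): [(0, 25.7986) (0, 0) (38.8441, 0)]  |A|=501.0615
3. ⊥bis P1·P2 via (22.825,16.725): [(2.2716, 24.2899) (0, 25.126) (0, 0) (38.8441, 0)]  |A|=500.2975
4. ⊥bis P1·P3 via (40.555,7.12): [(2.2716, 24.2899) (0, 25.126) (0, 0) (38.8441, 0)]  |A|=500.2975
5. ⊥bis P1·P4 via (20.625,11.785): [(21.4199, 11.5724) (0, 17.3013) (0, 0) (38.8441, 0)]  |A|=410.056
6. ⊥bis P1·P5 via (38.245,13.94): [(21.4199, 11.5724) (0, 17.3013) (0, 0) (38.8441, 0)]  |A|=410.056
7. ⊥bis P1·P6 via (22.51,7.22): [(23.329, 10.3045) (21.4199, 11.5724) (0, 17.3013) (0, 0) (20.593, 0)]  |A|=316.0217
8. ⊥bis P1·P7 via (15.04,9.33): [(23.329, 10.3045) (21.4199, 11.5724) (16.1136, 12.9916) (12.3043, 0) (20.593, 0)]  |A|=96.702
9. ⊥bis P1·P8 via (24.035,10.935): [(23.329, 10.3045) (21.4199, 11.5724) (16.1136, 12.9916) (12.3043, 0) (20.593, 0)]  |A|=96.702
10. ⊥bis P1·P9 via (17.585,6.69): [(20.9695, 1.418) (23.329, 10.3045) (21.4199, 11.5724) (16.1136, 12.9916) (15.3066, 10.2391)]  |A|=48.592
11. canonical 5-gon: [(20.9695, 1.418) (23.329, 10.3045) (21.4199, 11.5724) (16.1136, 12.9916) (15.3066, 10.2391)]
12. shoelace: 48.592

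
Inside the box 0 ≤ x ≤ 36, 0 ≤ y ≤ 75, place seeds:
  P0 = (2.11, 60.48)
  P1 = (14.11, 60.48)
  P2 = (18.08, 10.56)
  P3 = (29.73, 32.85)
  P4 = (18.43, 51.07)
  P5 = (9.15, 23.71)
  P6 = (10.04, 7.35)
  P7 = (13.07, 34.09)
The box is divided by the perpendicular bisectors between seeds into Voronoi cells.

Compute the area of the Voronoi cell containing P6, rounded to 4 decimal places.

1. box [0,36]×[0,75]: [(0, 0) (36, 0) (36, 75) (0, 75)]
2. ⊥bis P6·P0 via (6.075,33.915): [(0, 33.0083) (0, 0) (36, 0) (36, 38.3815)]  |A|=1285.0158
3. ⊥bis P6·P1 via (12.075,33.915): [(8.11, 34.2187) (0, 33.0083) (0, 0) (36, 0) (36, 32.0822)]  |A|=1197.1726
4. ⊥bis P6·P2 via (14.06,8.955): [(4.206, 33.636) (0, 33.0083) (0, 0) (17.6353, 0)]  |A|=366.0075
5. ⊥bis P6·P3 via (19.885,20.1): [(5.031, 31.5696) (2.6547, 33.4045) (0, 33.0083) (0, 0) (17.6353, 0)]  |A|=364.3092
6. ⊥bis P6·P4 via (14.235,29.21): [(5.2876, 30.927) (0, 31.9417) (0, 0) (17.6353, 0)]  |A|=357.1513
7. ⊥bis P6·P5 via (9.595,15.53): [(11.3958, 15.628) (0, 15.008) (0, 0) (17.6353, 0)]  |A|=223.3162
8. ⊥bis P6·P7 via (11.555,20.72): [(11.3958, 15.628) (0, 15.008) (0, 0) (17.6353, 0)]  |A|=223.3162
9. canonical 4-gon: [(11.3958, 15.628) (0, 15.008) (0, 0) (17.6353, 0)]
10. shoelace: 223.3162

Area of P6's cell: 223.3162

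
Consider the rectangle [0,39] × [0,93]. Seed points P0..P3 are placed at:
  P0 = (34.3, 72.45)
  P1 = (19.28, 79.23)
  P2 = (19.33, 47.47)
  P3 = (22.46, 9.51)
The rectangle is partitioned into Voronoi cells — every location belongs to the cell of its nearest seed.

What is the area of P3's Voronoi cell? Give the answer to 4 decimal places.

Area of P3's cell: 1106.6240

1. box [0,39]×[0,93]: [(0, 0) (39, 0) (39, 93) (0, 93)]
2. ⊥bis P3·P0 via (28.38,40.98): [(0, 46.3187) (0, 0) (39, 0) (39, 38.9822)]  |A|=1663.3682
3. ⊥bis P3·P1 via (20.87,44.37): [(12.4103, 43.9841) (0, 43.4181) (0, 0) (39, 0) (39, 38.9822)]  |A|=1645.3694
4. ⊥bis P3·P2 via (20.895,28.49): [(0, 26.7671) (0, 0) (39, 0) (39, 29.9829)]  |A|=1106.624
5. canonical 4-gon: [(0, 26.7671) (0, 0) (39, 0) (39, 29.9829)]
6. shoelace: 1106.624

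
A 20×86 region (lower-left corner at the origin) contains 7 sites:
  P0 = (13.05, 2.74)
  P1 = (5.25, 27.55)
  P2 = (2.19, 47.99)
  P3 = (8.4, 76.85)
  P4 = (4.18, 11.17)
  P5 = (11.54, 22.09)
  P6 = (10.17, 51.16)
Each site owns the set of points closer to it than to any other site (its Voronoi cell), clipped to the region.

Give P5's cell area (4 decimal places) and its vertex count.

Area of P5's cell: 227.7511 (5 vertices)

1. box [0,20]×[0,86]: [(0, 0) (20, 0) (20, 86) (0, 86)]
2. ⊥bis P5·P0 via (12.295,12.415): [(0, 11.4555) (20, 13.0163) (20, 86) (0, 86)]  |A|=1475.2819
3. ⊥bis P5·P1 via (8.395,24.82): [(0, 15.1488) (0, 11.4555) (20, 13.0163) (20, 38.1891)]  |A|=288.6615
4. ⊥bis P5·P2 via (6.865,35.04): [(0, 15.1488) (0, 11.4555) (20, 13.0163) (20, 38.1891)]  |A|=288.6615
5. ⊥bis P5·P3 via (9.97,49.47): [(0, 15.1488) (0, 11.4555) (20, 13.0163) (20, 38.1891)]  |A|=288.6615
6. ⊥bis P5·P4 via (7.86,16.63): [(3.7123, 19.4255) (13.925, 12.5422) (20, 13.0163) (20, 38.1891)]  |A|=228.3322
7. ⊥bis P5·P6 via (10.855,36.625): [(18.9744, 37.0076) (3.7123, 19.4255) (13.925, 12.5422) (20, 13.0163) (20, 37.056)]  |A|=227.7511
8. canonical 5-gon: [(18.9744, 37.0076) (3.7123, 19.4255) (13.925, 12.5422) (20, 13.0163) (20, 37.056)]
9. shoelace: 227.7511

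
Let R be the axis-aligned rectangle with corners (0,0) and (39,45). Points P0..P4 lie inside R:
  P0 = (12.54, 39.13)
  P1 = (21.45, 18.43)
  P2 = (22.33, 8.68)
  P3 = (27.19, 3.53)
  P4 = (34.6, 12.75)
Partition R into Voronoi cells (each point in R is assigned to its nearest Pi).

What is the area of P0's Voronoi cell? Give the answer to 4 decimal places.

Area of P0's cell: 590.0976

1. box [0,39]×[0,45]: [(0, 0) (39, 0) (39, 45) (0, 45)]
2. ⊥bis P0·P1 via (16.995,28.78): [(0, 21.4648) (39, 38.2517) (39, 45) (0, 45)]  |A|=590.5287
3. ⊥bis P0·P2 via (17.435,23.905): [(0, 21.4648) (39, 38.2517) (39, 45) (0, 45)]  |A|=590.5287
4. ⊥bis P0·P3 via (19.865,21.33): [(0, 21.4648) (39, 38.2517) (39, 45) (0, 45)]  |A|=590.5287
5. ⊥bis P0·P4 via (23.57,25.94): [(0, 21.4648) (37.5425, 37.6244) (39, 38.8432) (39, 45) (0, 45)]  |A|=590.0976
6. canonical 5-gon: [(0, 21.4648) (37.5425, 37.6244) (39, 38.8432) (39, 45) (0, 45)]
7. shoelace: 590.0976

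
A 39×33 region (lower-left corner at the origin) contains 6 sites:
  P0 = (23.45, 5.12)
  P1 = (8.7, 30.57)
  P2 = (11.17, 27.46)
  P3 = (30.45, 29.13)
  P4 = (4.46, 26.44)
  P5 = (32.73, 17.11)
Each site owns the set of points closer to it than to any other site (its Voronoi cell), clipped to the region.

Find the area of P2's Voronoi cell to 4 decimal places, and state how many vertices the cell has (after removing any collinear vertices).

Area of P2's cell: 201.3328 (6 vertices)

1. box [0,39]×[0,33]: [(0, 0) (39, 0) (39, 33) (0, 33)]
2. ⊥bis P2·P0 via (17.31,16.29): [(0, 6.7749) (39, 28.2127) (39, 33) (0, 33)]  |A|=604.7413
3. ⊥bis P2·P1 via (9.935,29.015): [(0, 21.1245) (0, 6.7749) (39, 28.2127) (39, 33) (14.9526, 33)]  |A|=515.9568
4. ⊥bis P2·P3 via (20.81,28.295): [(0, 21.1245) (0, 6.7749) (21.6435, 18.6721) (20.4025, 33) (14.9526, 33)]  |A|=341.1794
5. ⊥bis P2·P4 via (7.815,26.95): [(7.7633, 27.2902) (10.0427, 12.2953) (21.6435, 18.6721) (20.4025, 33) (14.9526, 33)]  |A|=203.8931
6. ⊥bis P2·P5 via (21.95,22.285): [(7.7633, 27.2902) (10.0427, 12.2953) (19.7037, 17.6058) (21.4253, 21.1919) (20.4025, 33) (14.9526, 33)]  |A|=201.3328
7. canonical 6-gon: [(7.7633, 27.2902) (10.0427, 12.2953) (19.7037, 17.6058) (21.4253, 21.1919) (20.4025, 33) (14.9526, 33)]
8. shoelace: 201.3328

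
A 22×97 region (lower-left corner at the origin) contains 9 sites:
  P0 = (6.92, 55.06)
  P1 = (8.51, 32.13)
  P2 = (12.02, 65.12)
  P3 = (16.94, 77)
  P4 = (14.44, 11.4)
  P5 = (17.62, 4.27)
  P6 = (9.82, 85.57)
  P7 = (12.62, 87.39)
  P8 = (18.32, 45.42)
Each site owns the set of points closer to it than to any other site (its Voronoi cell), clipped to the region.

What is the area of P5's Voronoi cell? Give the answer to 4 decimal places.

1. box [0,22]×[0,97]: [(0, 0) (22, 0) (22, 97) (0, 97)]
2. ⊥bis P5·P0 via (12.27,29.665): [(0, 27.0801) (0, 0) (22, 0) (22, 31.7148)]  |A|=646.7438
3. ⊥bis P5·P1 via (13.065,18.2): [(0, 13.9278) (0, 0) (22, 0) (22, 21.1217)]  |A|=385.5447
4. ⊥bis P5·P2 via (14.82,34.695): [(0, 13.9278) (0, 0) (22, 0) (22, 21.1217)]  |A|=385.5447
5. ⊥bis P5·P3 via (17.28,40.635): [(0, 13.9278) (0, 0) (22, 0) (22, 21.1217)]  |A|=385.5447
6. ⊥bis P5·P4 via (16.03,7.835): [(0, 0.6856) (0, 0) (22, 0) (22, 10.4976)]  |A|=123.0153
7. ⊥bis P5·P6 via (13.72,44.92): [(0, 0.6856) (0, 0) (22, 0) (22, 10.4976)]  |A|=123.0153
8. ⊥bis P5·P7 via (15.12,45.83): [(0, 0.6856) (0, 0) (22, 0) (22, 10.4976)]  |A|=123.0153
9. ⊥bis P5·P8 via (17.97,24.845): [(0, 0.6856) (0, 0) (22, 0) (22, 10.4976)]  |A|=123.0153
10. canonical 4-gon: [(0, 0.6856) (0, 0) (22, 0) (22, 10.4976)]
11. shoelace: 123.0153

Area of P5's cell: 123.0153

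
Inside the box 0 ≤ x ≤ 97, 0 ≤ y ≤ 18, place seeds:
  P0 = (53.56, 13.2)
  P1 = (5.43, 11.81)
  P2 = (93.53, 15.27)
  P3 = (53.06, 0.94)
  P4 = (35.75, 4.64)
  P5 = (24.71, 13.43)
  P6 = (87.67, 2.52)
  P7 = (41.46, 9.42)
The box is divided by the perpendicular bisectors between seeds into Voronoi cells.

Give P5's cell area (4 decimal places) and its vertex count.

1. box [0,97]×[0,18]: [(0, 0) (97, 0) (97, 18) (0, 18)]
2. ⊥bis P5·P0 via (39.135,13.315): [(0, 0) (39.0288, 0) (39.1724, 18) (0, 18)]  |A|=703.8108
3. ⊥bis P5·P1 via (15.07,12.62): [(16.1304, 0) (39.0288, 0) (39.1724, 18) (14.6179, 18)]  |A|=427.0757
4. ⊥bis P5·P2 via (59.12,14.35): [(16.1304, 0) (39.0288, 0) (39.1724, 18) (14.6179, 18)]  |A|=427.0757
5. ⊥bis P5·P3 via (38.885,7.185): [(16.1304, 0) (35.7195, 0) (39.0898, 7.6499) (39.1724, 18) (14.6179, 18)]  |A|=414.4177
6. ⊥bis P5·P4 via (30.23,9.035): [(16.1304, 0) (23.0364, 0) (37.3679, 18) (14.6179, 18)]  |A|=266.9033
7. ⊥bis P5·P6 via (56.19,7.975): [(16.1304, 0) (23.0364, 0) (37.3679, 18) (14.6179, 18)]  |A|=266.9033
8. ⊥bis P5·P7 via (33.085,11.425): [(16.1304, 0) (23.0364, 0) (33.4944, 13.135) (34.6591, 18) (14.6179, 18)]  |A|=260.3141
9. canonical 5-gon: [(16.1304, 0) (23.0364, 0) (33.4944, 13.135) (34.6591, 18) (14.6179, 18)]
10. shoelace: 260.3141

Area of P5's cell: 260.3141 (5 vertices)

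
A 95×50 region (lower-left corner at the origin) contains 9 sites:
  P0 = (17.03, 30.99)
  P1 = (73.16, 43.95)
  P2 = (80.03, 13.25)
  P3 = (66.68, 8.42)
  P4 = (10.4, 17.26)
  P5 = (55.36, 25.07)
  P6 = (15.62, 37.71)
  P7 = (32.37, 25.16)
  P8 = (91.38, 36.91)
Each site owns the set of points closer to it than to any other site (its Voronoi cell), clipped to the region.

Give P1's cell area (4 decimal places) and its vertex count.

1. box [0,95]×[0,50]: [(0, 0) (95, 0) (95, 50) (0, 50)]
2. ⊥bis P1·P0 via (45.095,37.47): [(53.7465, 0) (95, 0) (95, 50) (42.2019, 50)]  |A|=2351.2885
3. ⊥bis P1·P2 via (76.595,28.6): [(48.59, 22.3331) (95, 32.7186) (95, 50) (42.2019, 50)]  |A|=1131.394
4. ⊥bis P1·P3 via (69.92,26.185): [(46.7238, 30.4155) (67.6517, 26.5987) (95, 32.7186) (95, 50) (42.2019, 50)]  |A|=1050.3809
5. ⊥bis P1·P4 via (41.78,30.605): [(46.7238, 30.4155) (67.6517, 26.5987) (95, 32.7186) (95, 50) (42.2019, 50)]  |A|=1050.3809
6. ⊥bis P1·P5 via (64.26,34.51): [(71.6923, 27.5029) (95, 32.7186) (95, 50) (47.8302, 50)]  |A|=731.9875
7. ⊥bis P1·P6 via (44.39,40.83): [(71.6923, 27.5029) (95, 32.7186) (95, 50) (47.8302, 50)]  |A|=731.9875
8. ⊥bis P1·P7 via (52.765,34.555): [(71.6923, 27.5029) (95, 32.7186) (95, 50) (47.8302, 50)]  |A|=731.9875
9. ⊥bis P1·P8 via (82.27,40.43): [(71.6923, 27.5029) (77.8035, 28.8704) (85.9677, 50) (47.8302, 50)]  |A|=487.9743
10. canonical 4-gon: [(71.6923, 27.5029) (77.8035, 28.8704) (85.9677, 50) (47.8302, 50)]
11. shoelace: 487.9743

Area of P1's cell: 487.9743 (4 vertices)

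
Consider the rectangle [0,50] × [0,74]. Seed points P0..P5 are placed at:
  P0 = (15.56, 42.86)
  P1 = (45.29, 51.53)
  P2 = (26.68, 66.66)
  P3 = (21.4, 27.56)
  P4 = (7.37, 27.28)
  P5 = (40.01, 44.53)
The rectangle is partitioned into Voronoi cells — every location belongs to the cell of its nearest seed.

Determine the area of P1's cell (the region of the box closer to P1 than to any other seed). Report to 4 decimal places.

1. box [0,50]×[0,74]: [(0, 0) (50, 0) (50, 74) (0, 74)]
2. ⊥bis P1·P0 via (30.425,47.195): [(44.1882, 0) (50, 0) (50, 74) (22.608, 74)]  |A|=1228.5396
3. ⊥bis P1·P2 via (35.985,59.095): [(29.3387, 50.92) (44.1882, 0) (50, 0) (50, 74) (48.1028, 74)]  |A|=934.3295
4. ⊥bis P1·P3 via (33.345,39.545): [(29.3387, 50.92) (32.3736, 40.5132) (50, 22.9456) (50, 74) (48.1028, 74)]  |A|=614.3785
5. ⊥bis P1·P4 via (26.33,39.405): [(29.3387, 50.92) (32.3736, 40.5132) (50, 22.9456) (50, 74) (48.1028, 74)]  |A|=614.3785
6. ⊥bis P1·P5 via (42.65,48.03): [(32.9423, 55.3524) (50, 42.486) (50, 74) (48.1028, 74)]  |A|=286.4677
7. canonical 4-gon: [(32.9423, 55.3524) (50, 42.486) (50, 74) (48.1028, 74)]
8. shoelace: 286.4677

Area of P1's cell: 286.4677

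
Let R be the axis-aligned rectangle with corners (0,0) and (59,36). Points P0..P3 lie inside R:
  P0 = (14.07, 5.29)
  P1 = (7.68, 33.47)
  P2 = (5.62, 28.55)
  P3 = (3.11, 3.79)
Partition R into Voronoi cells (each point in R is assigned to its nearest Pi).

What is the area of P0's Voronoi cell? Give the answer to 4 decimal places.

1. box [0,59]×[0,36]: [(0, 0) (59, 0) (59, 36) (0, 36)]
2. ⊥bis P0·P1 via (10.875,19.38): [(0, 16.914) (0, 0) (59, 0) (59, 30.2927)]  |A|=1392.5971
3. ⊥bis P0·P2 via (9.845,16.92): [(26.1526, 22.8443) (0, 13.3435) (0, 0) (59, 0) (59, 30.2927)]  |A|=1345.9075
4. ⊥bis P0·P3 via (8.59,4.54): [(26.1526, 22.8443) (7.0354, 15.8993) (9.2114, 0) (59, 0) (59, 30.2927)]  |A|=1225.7425
5. canonical 5-gon: [(26.1526, 22.8443) (7.0354, 15.8993) (9.2114, 0) (59, 0) (59, 30.2927)]
6. shoelace: 1225.7425

Area of P0's cell: 1225.7425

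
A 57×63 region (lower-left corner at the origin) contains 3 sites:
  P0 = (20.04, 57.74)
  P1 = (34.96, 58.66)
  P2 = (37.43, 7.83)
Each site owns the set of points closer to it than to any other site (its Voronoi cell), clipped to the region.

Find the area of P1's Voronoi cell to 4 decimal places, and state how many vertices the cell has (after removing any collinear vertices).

1. box [0,57]×[0,63]: [(0, 0) (57, 0) (57, 63) (0, 63)]
2. ⊥bis P1·P0 via (27.5,58.2): [(31.0887, 0) (57, 0) (57, 63) (27.204, 63)]  |A|=1754.778
3. ⊥bis P1·P2 via (36.195,33.245): [(29.0602, 32.8983) (57, 34.256) (57, 63) (27.204, 63)]  |A|=850.0065
4. canonical 4-gon: [(29.0602, 32.8983) (57, 34.256) (57, 63) (27.204, 63)]
5. shoelace: 850.0065

Area of P1's cell: 850.0065 (4 vertices)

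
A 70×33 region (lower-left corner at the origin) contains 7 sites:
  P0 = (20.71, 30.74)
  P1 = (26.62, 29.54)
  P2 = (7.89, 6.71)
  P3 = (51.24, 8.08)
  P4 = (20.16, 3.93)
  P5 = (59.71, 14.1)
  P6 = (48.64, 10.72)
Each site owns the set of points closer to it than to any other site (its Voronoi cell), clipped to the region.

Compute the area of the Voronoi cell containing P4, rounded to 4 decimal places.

Area of P4's cell: 318.3962

1. box [0,70]×[0,33]: [(0, 0) (70, 0) (70, 33) (0, 33)]
2. ⊥bis P4·P0 via (20.435,17.335): [(0, 17.7542) (0, 0) (70, 0) (70, 16.3182)]  |A|=1192.5342
3. ⊥bis P4·P1 via (23.39,16.735): [(21.0624, 17.3221) (0, 17.7542) (0, 0) (70, 0) (70, 4.9779)]  |A|=915.0497
4. ⊥bis P4·P2 via (14.025,5.32): [(21.0624, 17.3221) (16.7643, 17.4103) (12.8197, 0) (70, 0) (70, 4.9779)]  |A|=654.6343
5. ⊥bis P4·P3 via (35.7,6.005): [(34.6464, 13.8956) (21.0624, 17.3221) (16.7643, 17.4103) (12.8197, 0) (36.5018, 0)]  |A|=333.9027
6. ⊥bis P4·P5 via (39.935,9.015): [(34.6464, 13.8956) (21.0624, 17.3221) (16.7643, 17.4103) (12.8197, 0) (36.5018, 0)]  |A|=333.9027
7. ⊥bis P4·P6 via (34.4,7.325): [(32.7175, 14.3822) (21.0624, 17.3221) (16.7643, 17.4103) (12.8197, 0) (36.1464, 0)]  |A|=318.3962
8. canonical 5-gon: [(32.7175, 14.3822) (21.0624, 17.3221) (16.7643, 17.4103) (12.8197, 0) (36.1464, 0)]
9. shoelace: 318.3962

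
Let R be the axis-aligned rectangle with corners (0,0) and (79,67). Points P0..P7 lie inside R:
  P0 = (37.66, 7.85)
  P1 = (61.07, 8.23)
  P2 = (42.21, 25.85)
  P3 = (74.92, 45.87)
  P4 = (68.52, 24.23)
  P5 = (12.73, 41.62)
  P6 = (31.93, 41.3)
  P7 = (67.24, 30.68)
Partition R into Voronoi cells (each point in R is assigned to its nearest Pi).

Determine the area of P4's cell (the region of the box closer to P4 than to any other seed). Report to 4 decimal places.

Area of P4's cell: 288.8902

1. box [0,79]×[0,67]: [(0, 0) (79, 0) (79, 67) (0, 67)]
2. ⊥bis P4·P0 via (53.09,16.04): [(61.6038, 0) (79, 0) (79, 67) (26.0412, 67)]  |A|=2356.892
3. ⊥bis P4·P1 via (64.795,16.23): [(49.1135, 23.5317) (79, 9.6158) (79, 67) (26.0412, 67)]  |A|=2008.5197
4. ⊥bis P4·P2 via (55.365,25.04): [(55.1005, 20.744) (79, 9.6158) (79, 67) (57.9486, 67)]  |A|=1172.6035
5. ⊥bis P4·P3 via (71.72,35.05): [(56.2628, 39.6214) (55.1005, 20.744) (79, 9.6158) (79, 32.897)]  |A|=496.7219
6. ⊥bis P4·P5 via (40.625,32.925): [(56.2628, 39.6214) (55.1005, 20.744) (79, 9.6158) (79, 32.897)]  |A|=496.7219
7. ⊥bis P4·P6 via (50.225,32.765): [(56.2628, 39.6214) (55.1005, 20.744) (79, 9.6158) (79, 32.897)]  |A|=496.7219
8. ⊥bis P4·P7 via (67.88,27.455): [(55.3607, 24.9706) (55.1005, 20.744) (79, 9.6158) (79, 29.6618)]  |A|=288.8902
9. canonical 4-gon: [(55.3607, 24.9706) (55.1005, 20.744) (79, 9.6158) (79, 29.6618)]
10. shoelace: 288.8902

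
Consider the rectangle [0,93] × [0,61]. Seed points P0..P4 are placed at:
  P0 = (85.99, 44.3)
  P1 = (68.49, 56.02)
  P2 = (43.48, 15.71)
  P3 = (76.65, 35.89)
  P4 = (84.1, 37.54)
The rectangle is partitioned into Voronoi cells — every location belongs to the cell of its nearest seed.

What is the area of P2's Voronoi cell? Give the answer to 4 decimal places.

1. box [0,93]×[0,61]: [(0, 0) (93, 0) (93, 61) (0, 61)]
2. ⊥bis P2·P0 via (64.735,30.005): [(0, 0) (84.9148, 0) (43.8894, 61) (0, 61)]  |A|=3928.5274
3. ⊥bis P2·P1 via (55.985,35.865): [(0, 0) (84.9148, 0) (64.2374, 30.7449) (15.4735, 61) (0, 61)]  |A|=3498.6646
4. ⊥bis P2·P3 via (60.065,25.8): [(0, 0) (75.7612, 0) (52.7027, 37.9015) (15.4735, 61) (0, 61)]  |A|=3221.8713
5. ⊥bis P2·P4 via (63.79,26.625): [(0, 0) (75.7612, 0) (52.7027, 37.9015) (15.4735, 61) (0, 61)]  |A|=3221.8713
6. canonical 5-gon: [(0, 0) (75.7612, 0) (52.7027, 37.9015) (15.4735, 61) (0, 61)]
7. shoelace: 3221.8713

Area of P2's cell: 3221.8713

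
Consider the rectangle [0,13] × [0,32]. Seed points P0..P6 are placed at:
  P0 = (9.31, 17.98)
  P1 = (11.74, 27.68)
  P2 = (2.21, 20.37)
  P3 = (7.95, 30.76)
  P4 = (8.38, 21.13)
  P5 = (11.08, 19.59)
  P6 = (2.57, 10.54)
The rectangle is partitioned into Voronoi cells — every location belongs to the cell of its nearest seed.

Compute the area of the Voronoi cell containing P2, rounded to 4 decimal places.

1. box [0,13]×[0,32]: [(0, 0) (13, 0) (13, 32) (0, 32)]
2. ⊥bis P2·P0 via (5.76,19.175): [(0, 2.0637) (10.0771, 32) (0, 32)]  |A|=150.8362
3. ⊥bis P2·P1 via (6.975,24.025): [(0, 2.0637) (7.2652, 23.6466) (0.8578, 32) (0, 32)]  |A|=112.3297
4. ⊥bis P2·P3 via (5.08,25.565): [(0, 28.3715) (0, 2.0637) (7.2652, 23.6466) (6.3186, 24.8807)]  |A|=97.8128
5. ⊥bis P2·P4 via (5.295,20.75): [(4.6743, 25.7891) (0, 28.3715) (0, 2.0637) (5.5616, 18.5856)]  |A|=88.8467
6. ⊥bis P2·P5 via (6.645,19.98): [(4.6743, 25.7891) (0, 28.3715) (0, 2.0637) (5.5616, 18.5856)]  |A|=88.8467
7. ⊥bis P2·P6 via (2.39,15.455): [(4.6743, 25.7891) (0, 28.3715) (0, 15.3675) (4.5342, 15.5335) (5.5616, 18.5856)]  |A|=58.6857
8. canonical 5-gon: [(4.6743, 25.7891) (0, 28.3715) (0, 15.3675) (4.5342, 15.5335) (5.5616, 18.5856)]
9. shoelace: 58.6857

Area of P2's cell: 58.6857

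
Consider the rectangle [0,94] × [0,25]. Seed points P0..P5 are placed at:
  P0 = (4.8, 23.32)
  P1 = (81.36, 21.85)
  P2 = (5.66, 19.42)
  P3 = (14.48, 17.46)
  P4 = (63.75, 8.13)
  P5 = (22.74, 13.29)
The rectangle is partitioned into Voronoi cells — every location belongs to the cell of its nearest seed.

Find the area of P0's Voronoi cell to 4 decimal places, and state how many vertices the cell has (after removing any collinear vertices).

1. box [0,94]×[0,25]: [(0, 0) (94, 0) (94, 25) (0, 25)]
2. ⊥bis P0·P1 via (43.08,22.585): [(0, 0) (42.6464, 0) (43.1264, 25) (0, 25)]  |A|=1072.159
3. ⊥bis P0·P2 via (5.23,21.37): [(0, 20.2167) (21.6916, 25) (0, 25)]  |A|=51.8786
4. ⊥bis P0·P3 via (9.64,20.39): [(0, 20.2167) (11.0041, 22.6433) (12.4308, 25) (0, 25)]  |A|=40.9658
5. ⊥bis P0·P4 via (34.275,15.725): [(0, 20.2167) (11.0041, 22.6433) (12.4308, 25) (0, 25)]  |A|=40.9658
6. ⊥bis P0·P5 via (13.77,18.305): [(0, 20.2167) (11.0041, 22.6433) (12.4308, 25) (0, 25)]  |A|=40.9658
7. canonical 4-gon: [(0, 20.2167) (11.0041, 22.6433) (12.4308, 25) (0, 25)]
8. shoelace: 40.9658

Area of P0's cell: 40.9658 (4 vertices)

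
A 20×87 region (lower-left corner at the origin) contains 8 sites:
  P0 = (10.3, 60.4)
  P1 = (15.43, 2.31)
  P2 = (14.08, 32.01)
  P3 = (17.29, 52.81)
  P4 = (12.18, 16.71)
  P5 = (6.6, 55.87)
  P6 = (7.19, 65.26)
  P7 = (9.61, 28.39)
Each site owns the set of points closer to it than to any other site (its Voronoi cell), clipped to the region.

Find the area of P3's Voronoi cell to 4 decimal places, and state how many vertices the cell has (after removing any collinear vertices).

Area of P3's cell: 148.4565 (4 vertices)

1. box [0,20]×[0,87]: [(0, 0) (20, 0) (20, 87) (0, 87)]
2. ⊥bis P3·P0 via (13.795,56.605): [(0, 43.9005) (0, 0) (20, 0) (20, 62.3195)]  |A|=1062.2
3. ⊥bis P3·P1 via (16.36,27.56): [(0, 43.9005) (0, 28.1626) (20, 27.4259) (20, 62.3195)]  |A|=506.315
4. ⊥bis P3·P2 via (15.685,42.41): [(0.865, 44.6971) (20, 41.7441) (20, 62.3195)]  |A|=196.8553
5. ⊥bis P3·P4 via (14.735,34.76): [(0.865, 44.6971) (20, 41.7441) (20, 62.3195)]  |A|=196.8553
6. ⊥bis P3·P5 via (11.945,54.34): [(12.1632, 55.1022) (8.8328, 43.4675) (20, 41.7441) (20, 62.3195)]  |A|=148.4565
7. ⊥bis P3·P6 via (12.24,59.035): [(12.1632, 55.1022) (8.8328, 43.4675) (20, 41.7441) (20, 62.3195)]  |A|=148.4565
8. ⊥bis P3·P7 via (13.45,40.6): [(12.1632, 55.1022) (8.8328, 43.4675) (20, 41.7441) (20, 62.3195)]  |A|=148.4565
9. canonical 4-gon: [(12.1632, 55.1022) (8.8328, 43.4675) (20, 41.7441) (20, 62.3195)]
10. shoelace: 148.4565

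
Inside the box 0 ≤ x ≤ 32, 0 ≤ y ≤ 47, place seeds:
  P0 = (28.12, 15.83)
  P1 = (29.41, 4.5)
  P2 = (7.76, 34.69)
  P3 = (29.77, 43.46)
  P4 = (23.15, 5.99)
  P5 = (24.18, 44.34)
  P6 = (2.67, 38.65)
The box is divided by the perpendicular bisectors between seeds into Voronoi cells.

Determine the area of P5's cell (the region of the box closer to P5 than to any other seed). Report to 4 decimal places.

Area of P5's cell: 163.2173

1. box [0,32]×[0,47]: [(0, 0) (32, 0) (32, 47) (0, 47)]
2. ⊥bis P5·P0 via (26.15,30.085): [(0, 26.4711) (32, 30.8935) (32, 47) (0, 47)]  |A|=586.1664
3. ⊥bis P5·P1 via (26.795,24.42): [(0, 26.4711) (32, 30.8935) (32, 47) (0, 47)]  |A|=586.1664
4. ⊥bis P5·P2 via (15.97,39.515): [(21.8604, 29.4922) (32, 30.8935) (32, 47) (11.5711, 47)]  |A|=260.4899
5. ⊥bis P5·P3 via (26.975,43.9): [(21.8604, 29.4922) (24.7702, 29.8943) (27.463, 47) (11.5711, 47)]  |A|=163.462
6. ⊥bis P5·P4 via (23.665,25.165): [(21.8604, 29.4922) (24.7702, 29.8943) (27.463, 47) (11.5711, 47)]  |A|=163.462
7. ⊥bis P5·P6 via (13.425,41.495): [(12.2943, 45.7694) (21.8604, 29.4922) (24.7702, 29.8943) (27.463, 47) (11.9688, 47)]  |A|=163.2173
8. canonical 5-gon: [(12.2943, 45.7694) (21.8604, 29.4922) (24.7702, 29.8943) (27.463, 47) (11.9688, 47)]
9. shoelace: 163.2173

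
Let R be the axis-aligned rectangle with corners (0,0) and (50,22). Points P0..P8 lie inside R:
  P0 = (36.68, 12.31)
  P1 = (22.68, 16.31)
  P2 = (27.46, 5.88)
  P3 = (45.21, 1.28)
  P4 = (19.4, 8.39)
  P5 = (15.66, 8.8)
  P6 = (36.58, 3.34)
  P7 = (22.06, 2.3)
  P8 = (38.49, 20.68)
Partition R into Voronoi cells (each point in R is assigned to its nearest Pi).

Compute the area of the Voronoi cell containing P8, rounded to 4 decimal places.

1. box [0,50]×[0,22]: [(0, 0) (50, 0) (50, 22) (0, 22)]
2. ⊥bis P8·P0 via (37.585,16.495): [(50, 13.8103) (50, 22) (12.1282, 22)]  |A|=155.0799
3. ⊥bis P8·P1 via (30.585,18.495): [(30.728, 17.9778) (50, 13.8103) (50, 22) (29.6162, 22)]  |A|=119.91
4. ⊥bis P8·P2 via (32.975,13.28): [(30.728, 17.9778) (50, 13.8103) (50, 22) (29.6162, 22)]  |A|=119.91
5. ⊥bis P8·P3 via (41.85,10.98): [(30.728, 17.9778) (50, 13.8103) (50, 22) (29.6162, 22)]  |A|=119.91
6. ⊥bis P8·P4 via (28.945,14.535): [(30.728, 17.9778) (50, 13.8103) (50, 22) (29.6162, 22)]  |A|=119.91
7. ⊥bis P8·P5 via (27.075,14.74): [(30.728, 17.9778) (50, 13.8103) (50, 22) (29.6162, 22)]  |A|=119.91
8. ⊥bis P8·P6 via (37.535,12.01): [(30.728, 17.9778) (50, 13.8103) (50, 22) (29.6162, 22)]  |A|=119.91
9. ⊥bis P8·P7 via (30.275,11.49): [(30.728, 17.9778) (50, 13.8103) (50, 22) (29.6162, 22)]  |A|=119.91
10. canonical 4-gon: [(30.728, 17.9778) (50, 13.8103) (50, 22) (29.6162, 22)]
11. shoelace: 119.91

Area of P8's cell: 119.9100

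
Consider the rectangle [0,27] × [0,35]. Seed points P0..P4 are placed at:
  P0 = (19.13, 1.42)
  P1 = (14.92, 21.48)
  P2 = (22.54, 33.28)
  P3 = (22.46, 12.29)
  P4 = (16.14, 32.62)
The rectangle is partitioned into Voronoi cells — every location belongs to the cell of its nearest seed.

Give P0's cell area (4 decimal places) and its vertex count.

Area of P0's cell: 217.7166 (5 vertices)

1. box [0,27]×[0,35]: [(0, 0) (27, 0) (27, 35) (0, 35)]
2. ⊥bis P0·P1 via (17.025,11.45): [(0, 7.877) (0, 0) (27, 0) (27, 13.5435)]  |A|=289.1756
3. ⊥bis P0·P2 via (20.835,17.35): [(0, 7.877) (0, 0) (27, 0) (27, 13.5435)]  |A|=289.1756
4. ⊥bis P0·P3 via (20.795,6.855): [(10.361, 10.0514) (0, 7.877) (0, 0) (27, 0) (27, 4.9541)]  |A|=217.7166
5. ⊥bis P0·P4 via (17.635,17.02): [(10.361, 10.0514) (0, 7.877) (0, 0) (27, 0) (27, 4.9541)]  |A|=217.7166
6. canonical 5-gon: [(10.361, 10.0514) (0, 7.877) (0, 0) (27, 0) (27, 4.9541)]
7. shoelace: 217.7166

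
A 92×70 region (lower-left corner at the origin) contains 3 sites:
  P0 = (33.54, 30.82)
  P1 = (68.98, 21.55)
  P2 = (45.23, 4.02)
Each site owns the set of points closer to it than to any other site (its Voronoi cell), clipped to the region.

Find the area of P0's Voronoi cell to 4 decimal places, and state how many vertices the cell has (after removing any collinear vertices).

1. box [0,92]×[0,70]: [(0, 0) (92, 0) (92, 70) (0, 70)]
2. ⊥bis P0·P1 via (51.26,26.185): [(0, 0) (44.4108, 0) (62.7206, 70) (0, 70)]  |A|=3749.6011
3. ⊥bis P0·P2 via (39.385,17.42): [(0, 0.2405) (50.2014, 22.1381) (62.7206, 70) (0, 70)]  |A|=3251.9794
4. canonical 4-gon: [(0, 0.2405) (50.2014, 22.1381) (62.7206, 70) (0, 70)]
5. shoelace: 3251.9794

Area of P0's cell: 3251.9794 (4 vertices)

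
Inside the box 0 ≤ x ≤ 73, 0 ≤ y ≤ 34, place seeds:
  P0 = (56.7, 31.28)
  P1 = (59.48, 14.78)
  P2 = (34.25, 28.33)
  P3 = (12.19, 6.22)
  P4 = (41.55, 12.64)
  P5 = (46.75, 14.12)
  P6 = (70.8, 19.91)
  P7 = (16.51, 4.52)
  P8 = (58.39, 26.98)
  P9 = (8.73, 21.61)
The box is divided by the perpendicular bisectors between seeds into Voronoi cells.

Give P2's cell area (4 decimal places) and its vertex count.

1. box [0,73]×[0,34]: [(0, 0) (73, 0) (73, 34) (0, 34)]
2. ⊥bis P2·P0 via (45.475,29.805): [(0, 0) (49.3915, 0) (44.9238, 34) (0, 34)]  |A|=1603.359
3. ⊥bis P2·P1 via (46.865,21.555): [(0, 0) (35.2887, 0) (46.6192, 21.0973) (44.9238, 34) (0, 34)]  |A|=1454.5934
4. ⊥bis P2·P3 via (23.22,17.275): [(37.1188, 3.4076) (46.6192, 21.0973) (44.9238, 34) (6.4571, 34)]  |A|=664.6795
5. ⊥bis P2·P4 via (37.9,20.485): [(25.6944, 14.8062) (46.1927, 24.3433) (44.9238, 34) (6.4571, 34)]  |A|=474.1851
6. ⊥bis P2·P5 via (40.5,21.225): [(25.6944, 14.8062) (41.6334, 22.222) (45.9701, 26.0369) (44.9238, 34) (6.4571, 34)]  |A|=470.0883
7. ⊥bis P2·P6 via (52.525,24.12): [(25.6944, 14.8062) (41.6334, 22.222) (45.9701, 26.0369) (44.9238, 34) (6.4571, 34)]  |A|=470.0883
8. ⊥bis P2·P7 via (25.38,16.425): [(20.2148, 20.2734) (26.8384, 15.3384) (41.6334, 22.222) (45.9701, 26.0369) (44.9238, 34) (6.4571, 34)]  |A|=465.5029
9. ⊥bis P2·P8 via (46.32,27.655): [(20.2148, 20.2734) (26.8384, 15.3384) (41.6334, 22.222) (45.9701, 26.0369) (44.9238, 34) (6.4571, 34)]  |A|=465.5029
10. ⊥bis P2·P9 via (21.49,24.97): [(23.3398, 17.9451) (26.8384, 15.3384) (41.6334, 22.222) (45.9701, 26.0369) (44.9238, 34) (19.1122, 34)]  |A|=358.4828
11. canonical 6-gon: [(23.3398, 17.9451) (26.8384, 15.3384) (41.6334, 22.222) (45.9701, 26.0369) (44.9238, 34) (19.1122, 34)]
12. shoelace: 358.4828

Area of P2's cell: 358.4828 (6 vertices)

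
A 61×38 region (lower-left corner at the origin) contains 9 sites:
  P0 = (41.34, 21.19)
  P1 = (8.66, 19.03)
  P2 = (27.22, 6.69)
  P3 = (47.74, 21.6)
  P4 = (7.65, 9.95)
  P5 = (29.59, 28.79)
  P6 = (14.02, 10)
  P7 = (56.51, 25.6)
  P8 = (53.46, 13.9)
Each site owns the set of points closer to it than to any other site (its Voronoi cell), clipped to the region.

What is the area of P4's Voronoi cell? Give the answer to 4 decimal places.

1. box [0,61]×[0,38]: [(0, 0) (61, 0) (61, 38) (0, 38)]
2. ⊥bis P4·P0 via (24.495,15.57): [(0, 0) (29.6896, 0) (17.0117, 38) (0, 38)]  |A|=887.3246
3. ⊥bis P4·P1 via (8.155,14.49): [(0, 15.3971) (0, 0) (29.6896, 0) (25.499, 12.5608)]  |A|=382.7675
4. ⊥bis P4·P2 via (17.435,8.32): [(18.2753, 13.3643) (0, 15.3971) (0, 0) (16.049, 0)]  |A|=247.9353
5. ⊥bis P4·P3 via (27.695,15.775): [(18.2753, 13.3643) (0, 15.3971) (0, 0) (16.049, 0)]  |A|=247.9353
6. ⊥bis P4·P5 via (18.62,19.37): [(18.2753, 13.3643) (0, 15.3971) (0, 0) (16.049, 0)]  |A|=247.9353
7. ⊥bis P4·P6 via (10.835,9.975): [(10.8019, 14.1956) (0, 15.3971) (0, 0) (10.9133, 0)]  |A|=160.6191
8. ⊥bis P4·P7 via (32.08,17.775): [(10.8019, 14.1956) (0, 15.3971) (0, 0) (10.9133, 0)]  |A|=160.6191
9. ⊥bis P4·P8 via (30.555,11.925): [(10.8019, 14.1956) (0, 15.3971) (0, 0) (10.9133, 0)]  |A|=160.6191
10. canonical 4-gon: [(10.8019, 14.1956) (0, 15.3971) (0, 0) (10.9133, 0)]
11. shoelace: 160.6191

Area of P4's cell: 160.6191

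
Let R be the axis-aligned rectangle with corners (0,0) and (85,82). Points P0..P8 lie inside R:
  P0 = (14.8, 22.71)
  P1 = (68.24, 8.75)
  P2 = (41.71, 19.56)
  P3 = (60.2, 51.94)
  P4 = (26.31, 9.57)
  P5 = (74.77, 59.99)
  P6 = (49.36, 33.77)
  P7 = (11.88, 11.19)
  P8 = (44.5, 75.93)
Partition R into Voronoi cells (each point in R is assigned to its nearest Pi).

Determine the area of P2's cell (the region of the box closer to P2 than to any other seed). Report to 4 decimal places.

Area of P2's cell: 547.2674

1. box [0,85]×[0,82]: [(0, 0) (85, 0) (85, 82) (0, 82)]
2. ⊥bis P2·P0 via (28.255,21.135): [(25.781, 0) (85, 0) (85, 82) (35.3797, 82)]  |A|=4462.4126
3. ⊥bis P2·P1 via (54.975,14.155): [(25.781, 0) (49.2074, 0) (82.6193, 82) (35.3797, 82)]  |A|=2897.3074
4. ⊥bis P2·P3 via (50.955,35.75): [(31.2809, 46.9845) (25.781, 0) (49.2074, 0) (61.3545, 29.8116)]  |A|=1102.9103
5. ⊥bis P2·P4 via (34.01,14.565): [(31.2809, 46.9845) (28.4832, 23.0847) (43.4583, 0) (49.2074, 0) (61.3545, 29.8116)]  |A|=898.8719
6. ⊥bis P2·P5 via (58.24,39.775): [(31.2809, 46.9845) (28.4832, 23.0847) (43.4583, 0) (49.2074, 0) (61.3545, 29.8116)]  |A|=898.8719
7. ⊥bis P2·P6 via (45.535,26.665): [(29.8883, 35.0884) (28.4832, 23.0847) (43.4583, 0) (49.2074, 0) (57.4571, 20.2467)]  |A|=547.2674
8. ⊥bis P2·P7 via (26.795,15.375): [(29.8883, 35.0884) (28.4832, 23.0847) (43.4583, 0) (49.2074, 0) (57.4571, 20.2467)]  |A|=547.2674
9. ⊥bis P2·P8 via (43.105,47.745): [(29.8883, 35.0884) (28.4832, 23.0847) (43.4583, 0) (49.2074, 0) (57.4571, 20.2467)]  |A|=547.2674
10. canonical 5-gon: [(29.8883, 35.0884) (28.4832, 23.0847) (43.4583, 0) (49.2074, 0) (57.4571, 20.2467)]
11. shoelace: 547.2674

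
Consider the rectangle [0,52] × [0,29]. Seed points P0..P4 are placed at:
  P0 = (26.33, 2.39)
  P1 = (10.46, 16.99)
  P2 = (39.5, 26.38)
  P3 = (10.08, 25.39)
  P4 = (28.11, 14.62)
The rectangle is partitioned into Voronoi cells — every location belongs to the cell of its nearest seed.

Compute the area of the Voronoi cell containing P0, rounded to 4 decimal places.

1. box [0,52]×[0,29]: [(0, 0) (52, 0) (52, 29) (0, 29)]
2. ⊥bis P0·P1 via (18.395,9.69): [(9.4804, 0) (52, 0) (52, 29) (36.1597, 29)]  |A|=846.2177
3. ⊥bis P0·P2 via (32.915,14.385): [(26.1373, 18.1058) (9.4804, 0) (52, 0) (52, 3.9077)]  |A|=435.4576
4. ⊥bis P0·P3 via (18.205,13.89): [(26.1373, 18.1058) (9.4804, 0) (52, 0) (52, 3.9077)]  |A|=435.4576
5. ⊥bis P0·P4 via (27.22,8.505): [(49.5444, 5.2558) (18.4757, 9.7777) (9.4804, 0) (52, 0) (52, 3.9077)]  |A|=288.7632
6. canonical 5-gon: [(49.5444, 5.2558) (18.4757, 9.7777) (9.4804, 0) (52, 0) (52, 3.9077)]
7. shoelace: 288.7632

Area of P0's cell: 288.7632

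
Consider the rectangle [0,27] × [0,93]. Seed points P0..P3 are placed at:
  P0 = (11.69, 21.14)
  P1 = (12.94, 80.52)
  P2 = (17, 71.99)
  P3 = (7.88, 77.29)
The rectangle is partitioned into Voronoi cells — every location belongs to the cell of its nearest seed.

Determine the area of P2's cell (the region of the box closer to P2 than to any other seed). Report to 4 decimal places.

1. box [0,27]×[0,93]: [(0, 0) (27, 0) (27, 93) (0, 93)]
2. ⊥bis P2·P0 via (14.345,46.565): [(0, 48.063) (27, 45.2435) (27, 93) (0, 93)]  |A|=1251.3625
3. ⊥bis P2·P1 via (14.97,76.255): [(0, 69.1298) (0, 48.063) (27, 45.2435) (27, 81.9809)]  |A|=780.3564
4. ⊥bis P2·P3 via (12.44,74.64): [(12.77, 75.2079) (0, 53.2338) (0, 48.063) (27, 45.2435) (27, 81.9809)]  |A|=678.8606
5. canonical 5-gon: [(12.77, 75.2079) (0, 53.2338) (0, 48.063) (27, 45.2435) (27, 81.9809)]
6. shoelace: 678.8606

Area of P2's cell: 678.8606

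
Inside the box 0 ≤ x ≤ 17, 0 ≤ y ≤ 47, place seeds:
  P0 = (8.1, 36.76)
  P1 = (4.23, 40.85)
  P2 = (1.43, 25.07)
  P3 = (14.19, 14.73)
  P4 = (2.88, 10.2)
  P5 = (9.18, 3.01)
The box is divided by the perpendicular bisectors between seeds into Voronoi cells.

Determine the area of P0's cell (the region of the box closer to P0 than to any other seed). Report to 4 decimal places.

Area of P0's cell: 198.8836

1. box [0,17]×[0,47]: [(0, 0) (17, 0) (17, 47) (0, 47)]
2. ⊥bis P0·P1 via (6.165,38.805): [(0, 32.9716) (0, 0) (17, 0) (17, 47) (14.8259, 47)]  |A|=695.0085
3. ⊥bis P0·P2 via (4.765,30.915): [(0.4366, 33.3847) (17, 23.934) (17, 47) (14.8259, 47)]  |A|=205.8266
4. ⊥bis P0·P3 via (11.145,25.745): [(0.4366, 33.3847) (12.951, 26.2443) (17, 27.3636) (17, 47) (14.8259, 47)]  |A|=198.8836
5. ⊥bis P0·P4 via (5.49,23.48): [(0.4366, 33.3847) (12.951, 26.2443) (17, 27.3636) (17, 47) (14.8259, 47)]  |A|=198.8836
6. ⊥bis P0·P5 via (8.64,19.885): [(0.4366, 33.3847) (12.951, 26.2443) (17, 27.3636) (17, 47) (14.8259, 47)]  |A|=198.8836
7. canonical 5-gon: [(0.4366, 33.3847) (12.951, 26.2443) (17, 27.3636) (17, 47) (14.8259, 47)]
8. shoelace: 198.8836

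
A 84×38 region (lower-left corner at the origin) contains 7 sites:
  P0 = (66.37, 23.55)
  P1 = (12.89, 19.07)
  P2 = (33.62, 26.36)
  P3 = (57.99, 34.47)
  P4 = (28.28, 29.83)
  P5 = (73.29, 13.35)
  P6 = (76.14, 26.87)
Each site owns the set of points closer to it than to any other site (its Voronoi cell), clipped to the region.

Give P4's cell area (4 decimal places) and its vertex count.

1. box [0,84]×[0,38]: [(0, 0) (84, 0) (84, 38) (0, 38)]
2. ⊥bis P4·P0 via (47.325,26.69): [(0, 0) (42.9245, 0) (49.1897, 38) (0, 38)]  |A|=1750.1709
3. ⊥bis P4·P1 via (20.585,24.45): [(37.6793, 0) (42.9245, 0) (49.1897, 38) (11.1114, 38)]  |A|=823.1458
4. ⊥bis P4·P2 via (30.95,28.095): [(24.7295, 18.5222) (37.3864, 38) (11.1114, 38)]  |A|=255.8893
5. ⊥bis P4·P3 via (43.135,32.15): [(24.7295, 18.5222) (37.3864, 38) (11.1114, 38)]  |A|=255.8893
6. ⊥bis P4·P5 via (50.785,21.59): [(24.7295, 18.5222) (37.3864, 38) (11.1114, 38)]  |A|=255.8893
7. ⊥bis P4·P6 via (52.21,28.35): [(24.7295, 18.5222) (37.3864, 38) (11.1114, 38)]  |A|=255.8893
8. canonical 3-gon: [(24.7295, 18.5222) (37.3864, 38) (11.1114, 38)]
9. shoelace: 255.8893

Area of P4's cell: 255.8893 (3 vertices)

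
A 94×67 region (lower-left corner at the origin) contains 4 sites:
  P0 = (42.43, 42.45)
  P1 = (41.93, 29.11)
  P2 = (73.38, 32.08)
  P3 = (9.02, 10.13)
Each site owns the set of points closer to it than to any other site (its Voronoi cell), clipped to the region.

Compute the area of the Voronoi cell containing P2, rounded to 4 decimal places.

1. box [0,94]×[0,67]: [(0, 0) (94, 0) (94, 67) (0, 67)]
2. ⊥bis P2·P0 via (57.905,37.265): [(45.4191, 0) (94, 0) (94, 67) (67.8679, 67)]  |A|=2502.8847
3. ⊥bis P2·P1 via (57.655,30.595): [(57.2186, 35.2163) (60.5443, 0) (94, 0) (94, 67) (67.8679, 67)]  |A|=2236.5587
4. ⊥bis P2·P3 via (41.2,21.105): [(57.2186, 35.2163) (60.5443, 0) (94, 0) (94, 67) (67.8679, 67)]  |A|=2236.5587
5. canonical 5-gon: [(57.2186, 35.2163) (60.5443, 0) (94, 0) (94, 67) (67.8679, 67)]
6. shoelace: 2236.5587

Area of P2's cell: 2236.5587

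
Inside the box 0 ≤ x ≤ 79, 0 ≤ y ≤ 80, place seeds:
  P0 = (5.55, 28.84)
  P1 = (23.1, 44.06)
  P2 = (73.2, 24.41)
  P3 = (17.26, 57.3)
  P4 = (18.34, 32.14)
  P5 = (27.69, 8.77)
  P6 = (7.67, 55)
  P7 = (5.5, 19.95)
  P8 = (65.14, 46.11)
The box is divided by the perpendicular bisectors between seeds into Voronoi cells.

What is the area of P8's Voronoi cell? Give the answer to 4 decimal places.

1. box [0,79]×[0,80]: [(0, 0) (79, 0) (79, 80) (0, 80)]
2. ⊥bis P8·P0 via (35.345,37.475): [(46.2058, 0) (79, 0) (79, 80) (23.0207, 80)]  |A|=3550.9424
3. ⊥bis P8·P1 via (44.12,45.085): [(46.3185, 0) (79, 0) (79, 80) (42.4174, 80)]  |A|=2770.5632
4. ⊥bis P8·P2 via (69.17,35.26): [(45.0362, 26.296) (79, 38.9111) (79, 80) (42.4174, 80)]  |A|=1680.0813
5. ⊥bis P8·P3 via (41.2,51.705): [(43.3488, 60.8995) (45.0362, 26.296) (79, 38.9111) (79, 80) (47.8128, 80)]  |A|=1628.5542
6. ⊥bis P8·P4 via (41.74,39.125): [(43.3488, 60.8995) (44.9321, 28.4314) (45.5163, 26.4743) (79, 38.9111) (79, 80) (47.8128, 80)]  |A|=1628.0323
7. ⊥bis P8·P5 via (46.415,27.44): [(43.3488, 60.8995) (44.9067, 28.9528) (46.8747, 26.9789) (79, 38.9111) (79, 80) (47.8128, 80)]  |A|=1626.0676
8. ⊥bis P8·P6 via (36.405,50.555): [(43.3488, 60.8995) (44.9067, 28.9528) (46.8747, 26.9789) (79, 38.9111) (79, 80) (47.8128, 80)]  |A|=1626.0676
9. ⊥bis P8·P7 via (35.32,33.03): [(43.3488, 60.8995) (44.9067, 28.9528) (46.8747, 26.9789) (79, 38.9111) (79, 80) (47.8128, 80)]  |A|=1626.0676
10. canonical 6-gon: [(43.3488, 60.8995) (44.9067, 28.9528) (46.8747, 26.9789) (79, 38.9111) (79, 80) (47.8128, 80)]
11. shoelace: 1626.0676

Area of P8's cell: 1626.0676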